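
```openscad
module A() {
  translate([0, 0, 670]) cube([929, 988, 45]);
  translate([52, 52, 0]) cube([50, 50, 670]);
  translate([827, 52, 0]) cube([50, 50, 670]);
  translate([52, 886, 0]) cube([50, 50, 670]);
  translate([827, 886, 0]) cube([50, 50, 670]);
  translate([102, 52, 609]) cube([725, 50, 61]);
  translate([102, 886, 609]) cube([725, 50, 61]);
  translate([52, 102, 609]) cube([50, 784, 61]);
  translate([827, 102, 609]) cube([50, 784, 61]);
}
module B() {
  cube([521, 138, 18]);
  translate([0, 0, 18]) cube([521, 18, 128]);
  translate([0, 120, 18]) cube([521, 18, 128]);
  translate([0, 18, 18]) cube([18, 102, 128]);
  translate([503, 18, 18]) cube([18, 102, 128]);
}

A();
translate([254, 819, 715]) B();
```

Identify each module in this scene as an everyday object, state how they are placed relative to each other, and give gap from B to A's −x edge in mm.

The open box's min-x is at 254; the table's min-x is 0; gap = 254 mm.

A is a table. B is an open box. The open box is on top of the table. The gap from the open box to the table's −x edge is 254 mm.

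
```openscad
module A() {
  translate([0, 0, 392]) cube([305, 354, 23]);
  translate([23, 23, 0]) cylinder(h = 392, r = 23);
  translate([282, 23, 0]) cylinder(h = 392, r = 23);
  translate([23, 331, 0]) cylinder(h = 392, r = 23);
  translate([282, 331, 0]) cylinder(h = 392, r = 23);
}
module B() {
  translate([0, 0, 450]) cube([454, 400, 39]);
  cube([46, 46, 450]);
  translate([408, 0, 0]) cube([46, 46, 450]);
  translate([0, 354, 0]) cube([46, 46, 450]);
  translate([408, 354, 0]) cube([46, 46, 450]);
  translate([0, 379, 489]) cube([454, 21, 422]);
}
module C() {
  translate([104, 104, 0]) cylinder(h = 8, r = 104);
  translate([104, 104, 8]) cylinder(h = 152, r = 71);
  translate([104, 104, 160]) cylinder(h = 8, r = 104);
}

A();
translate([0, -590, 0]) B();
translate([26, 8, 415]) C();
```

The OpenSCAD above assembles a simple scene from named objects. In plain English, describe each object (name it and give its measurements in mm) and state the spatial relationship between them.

A is a simple wooden stool: a rectangular seat 305 mm (x) by 354 mm (y), 23 mm thick, top face at z = 415 mm, on four round legs, each 46 mm in diameter. The legs rest on z = 0, each leg's axis is inset half a diameter from the nearest pair of seat edges (so the leg's bounding box is flush with the corner).

B is a chair. The seat is a 454×400×39 mm slab with its top at z = 489 mm, on four 46×46 mm corner legs (flush with the seat edges, standing on z = 0). A flat backrest 21 mm thick, 422 mm tall, spans the full seat width and rises from the seat top along its +y edge, rear face flush with the rear of the seat.

C is a spool: two coaxial disc flanges of radius 104 mm and thickness 8 mm, joined by a core cylinder of radius 71 mm and height 152 mm. The lower flange rests on z = 0 and the three cylinders share a vertical axis.

The chair is on the floor beside the stool on its −y side. The spool is on top of the stool.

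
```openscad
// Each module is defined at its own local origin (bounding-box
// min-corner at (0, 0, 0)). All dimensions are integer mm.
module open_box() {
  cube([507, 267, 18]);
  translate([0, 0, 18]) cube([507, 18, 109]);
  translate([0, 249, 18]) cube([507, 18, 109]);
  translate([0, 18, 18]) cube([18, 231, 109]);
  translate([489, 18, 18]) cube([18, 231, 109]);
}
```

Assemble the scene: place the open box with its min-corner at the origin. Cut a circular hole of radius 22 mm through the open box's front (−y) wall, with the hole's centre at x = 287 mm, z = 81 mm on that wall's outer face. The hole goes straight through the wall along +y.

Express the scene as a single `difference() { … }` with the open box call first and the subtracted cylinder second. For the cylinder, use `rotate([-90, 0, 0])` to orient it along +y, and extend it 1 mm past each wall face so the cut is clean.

difference() {
  open_box();
  translate([287, -1, 81]) rotate([-90, 0, 0]) cylinder(h = 20, r = 22);
}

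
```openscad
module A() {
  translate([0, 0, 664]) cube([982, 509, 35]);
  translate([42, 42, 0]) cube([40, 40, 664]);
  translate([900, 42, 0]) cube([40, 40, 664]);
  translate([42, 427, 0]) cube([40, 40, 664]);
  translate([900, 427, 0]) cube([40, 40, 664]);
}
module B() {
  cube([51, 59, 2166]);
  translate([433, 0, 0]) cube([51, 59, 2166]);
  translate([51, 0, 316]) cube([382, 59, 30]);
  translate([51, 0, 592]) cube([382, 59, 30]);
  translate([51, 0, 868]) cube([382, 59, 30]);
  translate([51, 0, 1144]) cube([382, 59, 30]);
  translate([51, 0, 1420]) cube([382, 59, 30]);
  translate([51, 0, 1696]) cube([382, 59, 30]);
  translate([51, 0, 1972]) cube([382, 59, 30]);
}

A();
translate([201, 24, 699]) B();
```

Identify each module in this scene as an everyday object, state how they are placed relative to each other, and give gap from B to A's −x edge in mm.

The ladder's min-x is at 201; the table's min-x is 0; gap = 201 mm.

A is a table. B is a ladder. The ladder is on top of the table. The gap from the ladder to the table's −x edge is 201 mm.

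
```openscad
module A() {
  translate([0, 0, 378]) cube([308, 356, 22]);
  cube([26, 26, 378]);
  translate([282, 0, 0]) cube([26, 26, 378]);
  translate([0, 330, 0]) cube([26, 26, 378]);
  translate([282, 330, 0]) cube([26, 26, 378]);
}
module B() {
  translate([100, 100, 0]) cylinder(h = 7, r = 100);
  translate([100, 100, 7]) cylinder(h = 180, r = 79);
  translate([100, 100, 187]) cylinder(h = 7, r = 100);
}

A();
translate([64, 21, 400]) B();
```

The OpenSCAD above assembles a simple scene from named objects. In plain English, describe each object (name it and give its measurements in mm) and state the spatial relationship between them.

A is a four-legged stool. The seat is a 308×356×22 mm slab whose top surface is at z = 400 mm; four square legs, each 26×26 mm in cross-section, run from the floor (z = 0) to the underside of the seat, each flush with a corner of the seat.

B is a spool: two coaxial disc flanges of radius 100 mm and thickness 7 mm, joined by a core cylinder of radius 79 mm and height 180 mm. The lower flange rests on z = 0 and the three cylinders share a vertical axis.

The spool is on top of the stool.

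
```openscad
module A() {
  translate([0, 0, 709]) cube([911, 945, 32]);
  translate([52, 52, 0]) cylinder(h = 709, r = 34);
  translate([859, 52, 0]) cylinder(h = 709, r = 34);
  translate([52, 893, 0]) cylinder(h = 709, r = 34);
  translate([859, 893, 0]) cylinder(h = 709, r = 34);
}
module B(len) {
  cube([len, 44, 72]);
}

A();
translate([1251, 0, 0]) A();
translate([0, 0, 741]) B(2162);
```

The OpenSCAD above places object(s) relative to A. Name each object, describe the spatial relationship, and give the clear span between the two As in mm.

Second table starts at x = 1251; first ends at x = 911; clear span = 1251 − 911 = 340 mm.

A is a table. B is a beam. A beam spans the tops of two tables. The clear span between the two tables is 340 mm.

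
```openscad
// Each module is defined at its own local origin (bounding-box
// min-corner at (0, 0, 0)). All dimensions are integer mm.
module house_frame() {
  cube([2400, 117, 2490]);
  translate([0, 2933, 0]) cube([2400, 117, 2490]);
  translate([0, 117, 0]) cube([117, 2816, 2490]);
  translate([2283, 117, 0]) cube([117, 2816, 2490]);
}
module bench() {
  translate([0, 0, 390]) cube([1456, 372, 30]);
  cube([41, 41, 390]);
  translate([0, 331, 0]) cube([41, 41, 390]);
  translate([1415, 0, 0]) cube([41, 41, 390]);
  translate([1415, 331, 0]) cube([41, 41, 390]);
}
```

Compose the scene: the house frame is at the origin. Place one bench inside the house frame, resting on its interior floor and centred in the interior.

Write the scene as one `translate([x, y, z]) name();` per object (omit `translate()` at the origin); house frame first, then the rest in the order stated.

house_frame();
translate([472, 1339, 0]) bench();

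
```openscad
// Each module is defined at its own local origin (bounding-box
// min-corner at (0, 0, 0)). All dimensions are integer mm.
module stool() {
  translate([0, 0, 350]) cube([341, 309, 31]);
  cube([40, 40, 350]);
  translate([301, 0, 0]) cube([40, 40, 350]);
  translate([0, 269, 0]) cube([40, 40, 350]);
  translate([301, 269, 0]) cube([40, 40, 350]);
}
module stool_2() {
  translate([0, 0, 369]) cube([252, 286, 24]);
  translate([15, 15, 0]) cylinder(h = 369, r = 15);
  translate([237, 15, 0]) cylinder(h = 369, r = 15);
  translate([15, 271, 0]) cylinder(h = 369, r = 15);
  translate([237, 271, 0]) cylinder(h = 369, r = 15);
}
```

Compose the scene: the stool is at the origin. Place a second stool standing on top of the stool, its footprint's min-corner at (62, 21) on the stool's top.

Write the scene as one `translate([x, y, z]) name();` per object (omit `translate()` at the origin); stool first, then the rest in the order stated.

stool();
translate([62, 21, 381]) stool_2();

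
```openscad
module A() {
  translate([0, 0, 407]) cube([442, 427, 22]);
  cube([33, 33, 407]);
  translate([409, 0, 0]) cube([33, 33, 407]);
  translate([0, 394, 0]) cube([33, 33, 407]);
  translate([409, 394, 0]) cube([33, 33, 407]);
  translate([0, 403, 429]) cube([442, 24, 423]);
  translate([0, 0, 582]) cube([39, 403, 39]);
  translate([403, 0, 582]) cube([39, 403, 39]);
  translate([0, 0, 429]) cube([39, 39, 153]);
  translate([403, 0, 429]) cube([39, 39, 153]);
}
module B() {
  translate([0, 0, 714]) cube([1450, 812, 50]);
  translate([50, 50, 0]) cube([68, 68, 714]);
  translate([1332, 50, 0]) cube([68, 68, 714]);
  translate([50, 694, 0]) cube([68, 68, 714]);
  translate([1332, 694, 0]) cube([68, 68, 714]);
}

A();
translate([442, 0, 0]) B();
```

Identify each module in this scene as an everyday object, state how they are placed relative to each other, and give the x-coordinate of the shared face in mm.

A is a chair. B is a table. The table is against the chair's +x side, with their −y faces flush. The x-coordinate of the shared face is 442 mm.

The chair's +x face and the table's −x face are both at x = 442 mm.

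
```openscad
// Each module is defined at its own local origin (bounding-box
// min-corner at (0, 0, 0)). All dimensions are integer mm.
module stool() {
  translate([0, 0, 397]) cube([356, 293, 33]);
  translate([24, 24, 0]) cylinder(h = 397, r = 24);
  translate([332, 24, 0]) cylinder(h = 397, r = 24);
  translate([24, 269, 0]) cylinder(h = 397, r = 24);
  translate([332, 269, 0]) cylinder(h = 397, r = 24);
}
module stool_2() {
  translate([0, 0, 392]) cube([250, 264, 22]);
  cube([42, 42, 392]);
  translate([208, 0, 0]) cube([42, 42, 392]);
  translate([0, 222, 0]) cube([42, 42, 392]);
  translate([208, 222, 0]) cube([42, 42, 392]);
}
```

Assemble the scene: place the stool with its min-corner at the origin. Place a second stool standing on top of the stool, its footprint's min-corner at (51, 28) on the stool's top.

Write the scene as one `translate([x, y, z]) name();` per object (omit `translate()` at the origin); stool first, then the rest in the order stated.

stool();
translate([51, 28, 430]) stool_2();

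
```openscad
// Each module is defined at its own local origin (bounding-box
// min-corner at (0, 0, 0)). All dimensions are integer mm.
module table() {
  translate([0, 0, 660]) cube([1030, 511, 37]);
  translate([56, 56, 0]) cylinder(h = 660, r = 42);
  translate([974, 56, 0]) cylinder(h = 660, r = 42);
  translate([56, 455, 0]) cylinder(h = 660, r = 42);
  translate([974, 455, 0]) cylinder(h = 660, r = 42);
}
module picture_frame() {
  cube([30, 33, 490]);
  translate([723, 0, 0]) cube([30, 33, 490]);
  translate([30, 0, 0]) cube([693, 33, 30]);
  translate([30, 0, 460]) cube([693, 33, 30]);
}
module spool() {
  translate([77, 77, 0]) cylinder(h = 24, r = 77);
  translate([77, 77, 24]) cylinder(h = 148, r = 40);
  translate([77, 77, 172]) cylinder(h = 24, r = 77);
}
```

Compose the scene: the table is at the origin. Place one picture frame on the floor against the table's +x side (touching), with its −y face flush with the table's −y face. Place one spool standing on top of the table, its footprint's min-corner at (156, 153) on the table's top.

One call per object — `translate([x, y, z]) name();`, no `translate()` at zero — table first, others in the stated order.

table();
translate([1030, 0, 0]) picture_frame();
translate([156, 153, 697]) spool();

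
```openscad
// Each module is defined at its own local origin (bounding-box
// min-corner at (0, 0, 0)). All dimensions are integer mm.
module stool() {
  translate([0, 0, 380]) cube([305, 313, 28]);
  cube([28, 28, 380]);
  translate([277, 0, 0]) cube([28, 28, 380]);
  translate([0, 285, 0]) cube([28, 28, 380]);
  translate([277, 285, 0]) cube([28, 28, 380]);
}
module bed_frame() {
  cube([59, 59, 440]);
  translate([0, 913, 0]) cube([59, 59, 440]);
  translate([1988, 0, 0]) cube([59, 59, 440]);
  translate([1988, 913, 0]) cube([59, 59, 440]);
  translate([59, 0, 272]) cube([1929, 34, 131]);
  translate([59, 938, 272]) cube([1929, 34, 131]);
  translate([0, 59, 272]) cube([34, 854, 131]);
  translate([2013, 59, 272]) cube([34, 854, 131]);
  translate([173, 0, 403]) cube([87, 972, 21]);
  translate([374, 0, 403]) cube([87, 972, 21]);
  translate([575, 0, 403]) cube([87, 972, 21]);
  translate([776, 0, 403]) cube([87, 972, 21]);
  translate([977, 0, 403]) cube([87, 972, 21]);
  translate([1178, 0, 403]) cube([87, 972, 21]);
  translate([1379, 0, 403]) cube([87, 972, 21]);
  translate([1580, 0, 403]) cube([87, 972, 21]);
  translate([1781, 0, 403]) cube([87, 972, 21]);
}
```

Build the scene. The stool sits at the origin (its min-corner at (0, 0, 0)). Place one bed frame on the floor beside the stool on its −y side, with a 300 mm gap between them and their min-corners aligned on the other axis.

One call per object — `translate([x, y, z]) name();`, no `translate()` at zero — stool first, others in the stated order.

stool();
translate([0, -1272, 0]) bed_frame();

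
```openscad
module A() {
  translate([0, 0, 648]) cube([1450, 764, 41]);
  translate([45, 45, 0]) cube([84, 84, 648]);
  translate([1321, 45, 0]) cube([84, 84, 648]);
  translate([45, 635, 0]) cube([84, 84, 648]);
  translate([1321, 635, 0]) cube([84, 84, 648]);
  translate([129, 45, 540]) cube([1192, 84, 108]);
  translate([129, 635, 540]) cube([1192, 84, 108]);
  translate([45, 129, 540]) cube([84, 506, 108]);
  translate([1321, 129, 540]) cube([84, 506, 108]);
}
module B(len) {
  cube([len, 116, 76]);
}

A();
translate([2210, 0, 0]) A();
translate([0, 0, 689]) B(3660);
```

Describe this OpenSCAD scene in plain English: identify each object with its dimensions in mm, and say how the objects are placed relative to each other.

A is a table: top 1450 mm (x) × 764 mm (y), 41 mm thick, upper face at z = 689 mm, on four 84×84 mm square legs, each inset 45 mm from the nearest pair of top edges, running from z = 0 to the bottom of the top. Four apron rails, 84 mm thick and 108 mm tall, run between adjacent legs with their top edges flush with the underside of the top and their outer faces flush with the legs' outer faces.

B is a rectangular beam 3660 mm long (x), 116 mm deep (y), 76 mm thick (z).

The beam spans the tops of two tables placed 760 mm apart, resting at z = 689 mm.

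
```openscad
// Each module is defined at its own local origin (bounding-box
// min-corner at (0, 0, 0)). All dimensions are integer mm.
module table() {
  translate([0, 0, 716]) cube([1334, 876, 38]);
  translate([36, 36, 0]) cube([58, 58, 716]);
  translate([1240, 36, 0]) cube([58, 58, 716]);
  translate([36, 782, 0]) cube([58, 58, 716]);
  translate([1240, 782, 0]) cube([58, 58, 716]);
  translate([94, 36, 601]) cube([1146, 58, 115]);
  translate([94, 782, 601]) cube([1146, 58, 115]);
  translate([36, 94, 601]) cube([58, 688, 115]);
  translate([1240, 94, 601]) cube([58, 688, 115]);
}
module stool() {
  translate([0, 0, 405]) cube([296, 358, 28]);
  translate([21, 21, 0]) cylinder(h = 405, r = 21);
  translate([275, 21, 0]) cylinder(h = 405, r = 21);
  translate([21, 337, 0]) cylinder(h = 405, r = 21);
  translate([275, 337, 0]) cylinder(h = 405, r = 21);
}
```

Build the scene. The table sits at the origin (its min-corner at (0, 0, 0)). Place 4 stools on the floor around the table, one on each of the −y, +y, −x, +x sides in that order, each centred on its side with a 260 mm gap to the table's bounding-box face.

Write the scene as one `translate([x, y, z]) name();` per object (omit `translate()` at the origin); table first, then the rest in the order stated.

table();
translate([519, -618, 0]) stool();
translate([519, 1136, 0]) stool();
translate([-556, 259, 0]) stool();
translate([1594, 259, 0]) stool();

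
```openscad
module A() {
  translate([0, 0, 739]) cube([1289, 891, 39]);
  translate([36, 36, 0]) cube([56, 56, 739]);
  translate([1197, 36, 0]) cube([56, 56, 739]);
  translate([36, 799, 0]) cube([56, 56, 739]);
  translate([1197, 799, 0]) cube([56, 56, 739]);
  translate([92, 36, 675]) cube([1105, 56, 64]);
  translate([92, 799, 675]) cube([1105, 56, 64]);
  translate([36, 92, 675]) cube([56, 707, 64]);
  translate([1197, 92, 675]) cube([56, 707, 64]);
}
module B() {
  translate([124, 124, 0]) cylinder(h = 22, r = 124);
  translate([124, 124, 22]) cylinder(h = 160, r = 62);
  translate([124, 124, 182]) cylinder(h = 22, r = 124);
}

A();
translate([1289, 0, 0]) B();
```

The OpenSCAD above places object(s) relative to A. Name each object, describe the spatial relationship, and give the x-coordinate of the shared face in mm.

The table's +x face and the spool's −x face are both at x = 1289 mm.

A is a table. B is a spool. The spool is against the table's +x side, with their −y faces flush. The x-coordinate of the shared face is 1289 mm.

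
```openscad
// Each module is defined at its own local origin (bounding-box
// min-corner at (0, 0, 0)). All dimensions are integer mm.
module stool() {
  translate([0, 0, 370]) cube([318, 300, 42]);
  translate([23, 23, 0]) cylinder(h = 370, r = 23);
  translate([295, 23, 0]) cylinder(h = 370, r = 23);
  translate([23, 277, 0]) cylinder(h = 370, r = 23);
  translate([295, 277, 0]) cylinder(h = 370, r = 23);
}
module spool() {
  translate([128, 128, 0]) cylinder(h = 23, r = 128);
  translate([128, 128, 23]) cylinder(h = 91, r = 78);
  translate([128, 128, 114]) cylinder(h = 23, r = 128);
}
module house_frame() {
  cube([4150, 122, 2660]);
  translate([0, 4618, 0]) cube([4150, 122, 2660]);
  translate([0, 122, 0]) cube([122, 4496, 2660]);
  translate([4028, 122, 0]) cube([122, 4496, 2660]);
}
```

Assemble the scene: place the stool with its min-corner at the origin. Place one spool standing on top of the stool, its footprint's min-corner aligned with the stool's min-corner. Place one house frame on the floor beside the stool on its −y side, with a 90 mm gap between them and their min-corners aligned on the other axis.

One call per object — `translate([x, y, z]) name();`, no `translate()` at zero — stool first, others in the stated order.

stool();
translate([0, 0, 412]) spool();
translate([0, -4830, 0]) house_frame();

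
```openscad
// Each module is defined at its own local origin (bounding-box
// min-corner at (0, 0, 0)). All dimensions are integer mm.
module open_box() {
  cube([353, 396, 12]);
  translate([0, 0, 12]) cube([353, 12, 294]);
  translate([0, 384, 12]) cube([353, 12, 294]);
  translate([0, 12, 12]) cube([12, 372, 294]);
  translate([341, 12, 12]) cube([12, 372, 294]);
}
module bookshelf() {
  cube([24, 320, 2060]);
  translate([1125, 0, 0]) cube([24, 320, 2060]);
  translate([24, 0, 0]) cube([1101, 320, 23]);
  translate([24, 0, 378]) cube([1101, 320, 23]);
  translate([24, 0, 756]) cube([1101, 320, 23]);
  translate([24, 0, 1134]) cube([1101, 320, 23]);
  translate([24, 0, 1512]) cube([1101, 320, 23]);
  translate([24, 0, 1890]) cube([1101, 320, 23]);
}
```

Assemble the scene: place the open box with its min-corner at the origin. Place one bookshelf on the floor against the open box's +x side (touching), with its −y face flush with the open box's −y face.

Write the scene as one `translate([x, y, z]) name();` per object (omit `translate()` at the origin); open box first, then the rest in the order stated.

open_box();
translate([353, 0, 0]) bookshelf();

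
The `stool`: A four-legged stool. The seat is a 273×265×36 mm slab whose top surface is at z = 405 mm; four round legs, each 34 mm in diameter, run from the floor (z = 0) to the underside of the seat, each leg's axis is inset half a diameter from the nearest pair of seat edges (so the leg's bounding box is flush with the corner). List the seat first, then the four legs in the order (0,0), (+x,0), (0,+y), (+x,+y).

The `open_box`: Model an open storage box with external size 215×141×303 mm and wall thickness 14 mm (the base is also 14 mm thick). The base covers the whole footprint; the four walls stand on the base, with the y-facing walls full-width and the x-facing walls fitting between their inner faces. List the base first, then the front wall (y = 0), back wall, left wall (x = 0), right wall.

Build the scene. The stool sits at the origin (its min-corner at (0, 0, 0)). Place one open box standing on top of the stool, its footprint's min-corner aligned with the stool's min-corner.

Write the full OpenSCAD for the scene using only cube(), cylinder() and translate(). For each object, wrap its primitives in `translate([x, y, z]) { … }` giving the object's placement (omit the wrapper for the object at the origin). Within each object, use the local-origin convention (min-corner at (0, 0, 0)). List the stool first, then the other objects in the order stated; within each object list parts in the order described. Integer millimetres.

translate([0, 0, 369]) cube([273, 265, 36]);
translate([17, 17, 0]) cylinder(h = 369, r = 17);
translate([256, 17, 0]) cylinder(h = 369, r = 17);
translate([17, 248, 0]) cylinder(h = 369, r = 17);
translate([256, 248, 0]) cylinder(h = 369, r = 17);
translate([0, 0, 405]) {
  cube([215, 141, 14]);
  translate([0, 0, 14]) cube([215, 14, 289]);
  translate([0, 127, 14]) cube([215, 14, 289]);
  translate([0, 14, 14]) cube([14, 113, 289]);
  translate([201, 14, 14]) cube([14, 113, 289]);
}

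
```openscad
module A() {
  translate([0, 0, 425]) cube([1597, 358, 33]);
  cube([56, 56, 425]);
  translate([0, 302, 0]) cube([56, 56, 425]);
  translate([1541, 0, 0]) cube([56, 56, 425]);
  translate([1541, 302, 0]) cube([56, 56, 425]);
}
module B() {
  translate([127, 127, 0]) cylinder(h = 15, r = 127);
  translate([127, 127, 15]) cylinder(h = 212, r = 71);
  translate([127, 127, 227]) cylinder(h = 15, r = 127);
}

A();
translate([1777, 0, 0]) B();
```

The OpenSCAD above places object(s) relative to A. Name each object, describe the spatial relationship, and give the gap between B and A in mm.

A is a bench. B is a spool. The spool is on the floor beside the bench on its +x side. The gap between the spool and the bench is 180 mm.

The spool's nearest face is 180 mm from the bench's +x face.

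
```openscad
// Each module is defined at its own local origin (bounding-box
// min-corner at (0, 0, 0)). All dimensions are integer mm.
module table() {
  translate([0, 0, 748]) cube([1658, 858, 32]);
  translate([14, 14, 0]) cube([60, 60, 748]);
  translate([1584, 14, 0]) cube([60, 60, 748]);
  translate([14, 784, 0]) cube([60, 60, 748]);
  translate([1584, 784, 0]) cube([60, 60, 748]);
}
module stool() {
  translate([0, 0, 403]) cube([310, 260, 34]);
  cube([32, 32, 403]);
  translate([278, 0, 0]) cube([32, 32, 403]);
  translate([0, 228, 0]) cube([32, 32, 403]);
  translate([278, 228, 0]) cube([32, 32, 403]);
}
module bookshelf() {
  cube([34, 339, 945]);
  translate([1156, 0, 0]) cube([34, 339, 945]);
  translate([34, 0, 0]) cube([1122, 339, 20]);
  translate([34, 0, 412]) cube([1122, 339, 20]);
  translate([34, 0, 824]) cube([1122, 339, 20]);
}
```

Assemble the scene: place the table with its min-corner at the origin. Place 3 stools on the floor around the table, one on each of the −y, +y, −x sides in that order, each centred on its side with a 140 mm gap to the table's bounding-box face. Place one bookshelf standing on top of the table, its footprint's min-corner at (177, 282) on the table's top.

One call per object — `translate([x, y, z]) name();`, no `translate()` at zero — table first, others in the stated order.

table();
translate([674, -400, 0]) stool();
translate([674, 998, 0]) stool();
translate([-450, 299, 0]) stool();
translate([177, 282, 780]) bookshelf();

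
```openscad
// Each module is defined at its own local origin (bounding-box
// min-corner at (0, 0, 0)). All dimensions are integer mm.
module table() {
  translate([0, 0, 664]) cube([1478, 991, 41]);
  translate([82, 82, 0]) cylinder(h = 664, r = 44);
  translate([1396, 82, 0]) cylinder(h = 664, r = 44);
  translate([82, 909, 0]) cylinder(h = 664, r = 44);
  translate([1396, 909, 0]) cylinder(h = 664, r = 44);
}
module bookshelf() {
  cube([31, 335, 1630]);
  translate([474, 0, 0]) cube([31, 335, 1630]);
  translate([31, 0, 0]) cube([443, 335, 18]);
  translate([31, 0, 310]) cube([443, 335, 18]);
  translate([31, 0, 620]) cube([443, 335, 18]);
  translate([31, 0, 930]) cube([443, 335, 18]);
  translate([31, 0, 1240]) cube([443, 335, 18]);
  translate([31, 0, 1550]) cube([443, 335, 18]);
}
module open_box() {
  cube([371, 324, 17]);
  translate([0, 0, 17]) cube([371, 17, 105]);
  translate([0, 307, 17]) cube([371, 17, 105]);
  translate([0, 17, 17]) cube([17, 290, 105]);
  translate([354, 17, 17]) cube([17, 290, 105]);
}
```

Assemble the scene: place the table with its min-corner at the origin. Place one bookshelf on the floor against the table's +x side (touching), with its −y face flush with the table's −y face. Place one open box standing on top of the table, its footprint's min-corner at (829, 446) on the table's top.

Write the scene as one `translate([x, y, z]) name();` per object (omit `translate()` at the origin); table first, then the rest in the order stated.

table();
translate([1478, 0, 0]) bookshelf();
translate([829, 446, 705]) open_box();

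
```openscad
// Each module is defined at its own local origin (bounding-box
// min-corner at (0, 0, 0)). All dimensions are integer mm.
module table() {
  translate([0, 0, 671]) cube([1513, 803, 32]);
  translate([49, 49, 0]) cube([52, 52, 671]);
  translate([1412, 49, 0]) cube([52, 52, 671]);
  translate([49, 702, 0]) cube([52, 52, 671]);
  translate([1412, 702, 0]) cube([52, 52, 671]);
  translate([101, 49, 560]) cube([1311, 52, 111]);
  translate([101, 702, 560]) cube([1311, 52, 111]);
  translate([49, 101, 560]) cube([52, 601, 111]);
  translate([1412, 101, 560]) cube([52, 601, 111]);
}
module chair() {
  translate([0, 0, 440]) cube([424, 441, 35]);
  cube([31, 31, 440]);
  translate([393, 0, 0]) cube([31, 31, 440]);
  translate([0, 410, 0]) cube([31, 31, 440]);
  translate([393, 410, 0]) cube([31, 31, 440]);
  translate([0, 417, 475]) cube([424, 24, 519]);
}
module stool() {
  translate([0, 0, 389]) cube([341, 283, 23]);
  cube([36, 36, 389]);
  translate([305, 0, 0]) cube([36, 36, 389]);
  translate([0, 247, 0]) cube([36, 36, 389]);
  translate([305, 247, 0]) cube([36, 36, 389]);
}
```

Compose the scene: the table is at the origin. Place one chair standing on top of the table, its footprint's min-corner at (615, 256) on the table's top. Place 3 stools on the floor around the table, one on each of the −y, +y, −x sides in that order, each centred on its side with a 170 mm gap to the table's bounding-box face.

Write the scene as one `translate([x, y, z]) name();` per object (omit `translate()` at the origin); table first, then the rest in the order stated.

table();
translate([615, 256, 703]) chair();
translate([586, -453, 0]) stool();
translate([586, 973, 0]) stool();
translate([-511, 260, 0]) stool();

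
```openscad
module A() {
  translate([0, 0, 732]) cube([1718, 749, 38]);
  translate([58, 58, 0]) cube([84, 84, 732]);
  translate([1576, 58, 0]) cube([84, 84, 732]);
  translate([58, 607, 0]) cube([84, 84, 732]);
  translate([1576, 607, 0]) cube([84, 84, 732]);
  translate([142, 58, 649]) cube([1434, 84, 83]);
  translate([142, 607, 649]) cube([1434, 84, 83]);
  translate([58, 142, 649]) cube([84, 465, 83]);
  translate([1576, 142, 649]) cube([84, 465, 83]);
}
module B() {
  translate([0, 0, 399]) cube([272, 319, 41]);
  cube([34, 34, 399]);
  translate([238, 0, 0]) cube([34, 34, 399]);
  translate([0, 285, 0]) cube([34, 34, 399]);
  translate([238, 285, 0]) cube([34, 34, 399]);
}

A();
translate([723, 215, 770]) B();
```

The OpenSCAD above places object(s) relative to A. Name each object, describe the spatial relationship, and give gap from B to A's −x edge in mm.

A is a table. B is a stool. The stool is on top of the table, centred. The gap from the stool to the table's −x edge is 723 mm.

The stool's min-x is at 723; the table's min-x is 0; gap = 723 mm.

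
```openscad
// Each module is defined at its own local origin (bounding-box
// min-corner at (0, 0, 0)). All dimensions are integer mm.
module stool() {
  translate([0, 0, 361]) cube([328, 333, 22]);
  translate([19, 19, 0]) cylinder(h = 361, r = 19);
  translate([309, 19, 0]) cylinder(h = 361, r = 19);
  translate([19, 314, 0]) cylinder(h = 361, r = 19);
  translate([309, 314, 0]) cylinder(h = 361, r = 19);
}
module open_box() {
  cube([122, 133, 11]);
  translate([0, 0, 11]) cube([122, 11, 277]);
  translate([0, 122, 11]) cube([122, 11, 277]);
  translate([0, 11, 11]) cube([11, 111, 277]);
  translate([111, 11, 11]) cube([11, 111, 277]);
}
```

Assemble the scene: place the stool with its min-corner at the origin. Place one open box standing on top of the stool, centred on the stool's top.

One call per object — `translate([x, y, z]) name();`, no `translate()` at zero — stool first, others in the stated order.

stool();
translate([103, 100, 383]) open_box();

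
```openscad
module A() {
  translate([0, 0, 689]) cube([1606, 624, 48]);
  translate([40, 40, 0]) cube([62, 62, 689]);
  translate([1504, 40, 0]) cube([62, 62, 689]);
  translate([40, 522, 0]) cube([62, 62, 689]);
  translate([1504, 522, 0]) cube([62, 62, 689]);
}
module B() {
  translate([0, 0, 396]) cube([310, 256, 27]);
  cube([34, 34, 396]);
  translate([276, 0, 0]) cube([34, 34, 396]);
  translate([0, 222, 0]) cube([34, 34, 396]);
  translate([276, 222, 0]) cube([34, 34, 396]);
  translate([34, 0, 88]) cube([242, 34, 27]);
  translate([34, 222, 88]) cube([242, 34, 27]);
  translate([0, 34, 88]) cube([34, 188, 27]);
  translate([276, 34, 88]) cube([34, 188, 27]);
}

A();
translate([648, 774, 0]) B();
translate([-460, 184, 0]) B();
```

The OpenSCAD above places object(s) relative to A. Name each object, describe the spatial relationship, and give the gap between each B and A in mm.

A is a table. B is a stool. Two stools sit around the table at the +y, −x sides. The gap between each stool and the table is 150 mm.

Each stool's nearest face is 150 mm from the table's bounding box.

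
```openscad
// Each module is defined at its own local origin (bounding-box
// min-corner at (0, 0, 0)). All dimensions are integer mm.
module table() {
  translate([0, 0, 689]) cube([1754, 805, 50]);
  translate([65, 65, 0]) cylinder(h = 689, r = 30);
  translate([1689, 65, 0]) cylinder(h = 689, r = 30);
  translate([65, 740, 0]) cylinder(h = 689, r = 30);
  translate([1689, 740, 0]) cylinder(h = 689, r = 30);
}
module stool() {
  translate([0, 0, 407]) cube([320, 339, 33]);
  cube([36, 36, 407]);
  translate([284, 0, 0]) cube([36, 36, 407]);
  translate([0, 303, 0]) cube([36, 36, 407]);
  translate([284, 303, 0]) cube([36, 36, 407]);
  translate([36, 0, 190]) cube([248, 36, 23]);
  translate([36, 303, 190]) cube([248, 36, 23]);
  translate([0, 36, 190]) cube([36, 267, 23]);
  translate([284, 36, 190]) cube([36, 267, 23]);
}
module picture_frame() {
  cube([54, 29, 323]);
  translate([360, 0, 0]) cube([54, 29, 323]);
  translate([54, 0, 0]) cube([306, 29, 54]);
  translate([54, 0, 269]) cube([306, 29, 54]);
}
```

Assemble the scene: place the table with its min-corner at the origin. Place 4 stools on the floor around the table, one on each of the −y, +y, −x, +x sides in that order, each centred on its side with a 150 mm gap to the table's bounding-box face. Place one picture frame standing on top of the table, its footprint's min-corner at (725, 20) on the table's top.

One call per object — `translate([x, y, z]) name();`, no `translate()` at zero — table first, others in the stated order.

table();
translate([717, -489, 0]) stool();
translate([717, 955, 0]) stool();
translate([-470, 233, 0]) stool();
translate([1904, 233, 0]) stool();
translate([725, 20, 739]) picture_frame();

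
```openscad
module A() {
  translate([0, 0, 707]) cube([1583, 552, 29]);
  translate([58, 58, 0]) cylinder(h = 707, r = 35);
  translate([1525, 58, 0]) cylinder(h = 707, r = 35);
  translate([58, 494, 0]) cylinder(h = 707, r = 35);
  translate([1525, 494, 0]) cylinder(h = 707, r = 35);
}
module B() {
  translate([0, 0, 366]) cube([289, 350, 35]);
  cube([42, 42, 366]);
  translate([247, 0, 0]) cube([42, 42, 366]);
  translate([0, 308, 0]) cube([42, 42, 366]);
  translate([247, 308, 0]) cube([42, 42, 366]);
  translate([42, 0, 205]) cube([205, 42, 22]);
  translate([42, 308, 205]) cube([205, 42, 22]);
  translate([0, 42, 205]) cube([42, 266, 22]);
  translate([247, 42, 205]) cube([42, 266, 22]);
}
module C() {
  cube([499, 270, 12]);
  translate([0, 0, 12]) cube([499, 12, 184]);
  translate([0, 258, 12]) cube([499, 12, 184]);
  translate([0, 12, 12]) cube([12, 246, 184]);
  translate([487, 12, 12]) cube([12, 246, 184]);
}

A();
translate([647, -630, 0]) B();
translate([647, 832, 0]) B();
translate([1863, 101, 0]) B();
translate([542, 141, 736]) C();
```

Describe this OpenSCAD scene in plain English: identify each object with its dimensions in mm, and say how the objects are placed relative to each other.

A is a table with a 1583×552 mm rectangular top, 29 mm thick, top surface at z = 736 mm, supported by four round legs of 70 mm diameter, each leg's bounding box inset 23 mm from the nearest pair of top edges, running from the floor.

B is a four-legged stool. The seat is 289×350 mm, 35 mm thick, top at z = 401 mm. It stands on four square legs, each 42×42 mm in cross-section, from z = 0 to the seat underside, each flush with a corner of the seat. Four stretchers, 42 mm wide and 22 mm tall, connect adjacent legs with their undersides at z = 205 mm, each running between the inner faces of the legs it joins and aligned with the legs' outer faces on the other axis.

C is an open storage box with external size 499×270×196 mm and wall thickness 12 mm (the base is also 12 mm thick). The base covers the whole footprint; the four walls stand on the base, with the y-facing walls full-width and the x-facing walls fitting between their inner faces.

Three stools sit around the table at the −y, +y, +x sides. The open box is on top of the table, centred.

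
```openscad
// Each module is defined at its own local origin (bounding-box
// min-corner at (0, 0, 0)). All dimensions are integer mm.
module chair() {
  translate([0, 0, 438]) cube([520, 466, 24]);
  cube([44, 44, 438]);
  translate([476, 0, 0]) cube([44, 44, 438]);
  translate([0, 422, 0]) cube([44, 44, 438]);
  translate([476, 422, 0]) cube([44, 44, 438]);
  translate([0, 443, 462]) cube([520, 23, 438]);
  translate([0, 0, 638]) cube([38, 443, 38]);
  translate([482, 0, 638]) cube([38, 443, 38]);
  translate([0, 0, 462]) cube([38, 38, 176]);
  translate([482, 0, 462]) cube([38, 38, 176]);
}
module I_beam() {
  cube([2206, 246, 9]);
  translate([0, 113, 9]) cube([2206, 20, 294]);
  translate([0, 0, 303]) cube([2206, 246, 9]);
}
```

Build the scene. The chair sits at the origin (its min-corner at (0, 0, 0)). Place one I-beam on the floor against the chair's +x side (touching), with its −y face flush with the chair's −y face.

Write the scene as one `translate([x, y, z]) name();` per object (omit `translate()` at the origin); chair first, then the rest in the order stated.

chair();
translate([520, 0, 0]) I_beam();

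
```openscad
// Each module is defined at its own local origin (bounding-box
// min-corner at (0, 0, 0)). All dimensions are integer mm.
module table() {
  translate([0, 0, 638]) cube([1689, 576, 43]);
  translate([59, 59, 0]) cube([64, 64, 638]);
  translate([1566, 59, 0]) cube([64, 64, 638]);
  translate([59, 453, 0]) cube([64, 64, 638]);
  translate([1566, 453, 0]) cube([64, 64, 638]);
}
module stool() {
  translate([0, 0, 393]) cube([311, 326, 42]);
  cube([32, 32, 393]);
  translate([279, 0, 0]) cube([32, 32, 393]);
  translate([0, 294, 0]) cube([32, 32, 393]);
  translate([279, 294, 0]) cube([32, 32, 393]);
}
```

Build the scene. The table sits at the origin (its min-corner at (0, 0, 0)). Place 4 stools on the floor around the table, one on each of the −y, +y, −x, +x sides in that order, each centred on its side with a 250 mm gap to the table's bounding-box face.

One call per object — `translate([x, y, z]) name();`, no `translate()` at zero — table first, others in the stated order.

table();
translate([689, -576, 0]) stool();
translate([689, 826, 0]) stool();
translate([-561, 125, 0]) stool();
translate([1939, 125, 0]) stool();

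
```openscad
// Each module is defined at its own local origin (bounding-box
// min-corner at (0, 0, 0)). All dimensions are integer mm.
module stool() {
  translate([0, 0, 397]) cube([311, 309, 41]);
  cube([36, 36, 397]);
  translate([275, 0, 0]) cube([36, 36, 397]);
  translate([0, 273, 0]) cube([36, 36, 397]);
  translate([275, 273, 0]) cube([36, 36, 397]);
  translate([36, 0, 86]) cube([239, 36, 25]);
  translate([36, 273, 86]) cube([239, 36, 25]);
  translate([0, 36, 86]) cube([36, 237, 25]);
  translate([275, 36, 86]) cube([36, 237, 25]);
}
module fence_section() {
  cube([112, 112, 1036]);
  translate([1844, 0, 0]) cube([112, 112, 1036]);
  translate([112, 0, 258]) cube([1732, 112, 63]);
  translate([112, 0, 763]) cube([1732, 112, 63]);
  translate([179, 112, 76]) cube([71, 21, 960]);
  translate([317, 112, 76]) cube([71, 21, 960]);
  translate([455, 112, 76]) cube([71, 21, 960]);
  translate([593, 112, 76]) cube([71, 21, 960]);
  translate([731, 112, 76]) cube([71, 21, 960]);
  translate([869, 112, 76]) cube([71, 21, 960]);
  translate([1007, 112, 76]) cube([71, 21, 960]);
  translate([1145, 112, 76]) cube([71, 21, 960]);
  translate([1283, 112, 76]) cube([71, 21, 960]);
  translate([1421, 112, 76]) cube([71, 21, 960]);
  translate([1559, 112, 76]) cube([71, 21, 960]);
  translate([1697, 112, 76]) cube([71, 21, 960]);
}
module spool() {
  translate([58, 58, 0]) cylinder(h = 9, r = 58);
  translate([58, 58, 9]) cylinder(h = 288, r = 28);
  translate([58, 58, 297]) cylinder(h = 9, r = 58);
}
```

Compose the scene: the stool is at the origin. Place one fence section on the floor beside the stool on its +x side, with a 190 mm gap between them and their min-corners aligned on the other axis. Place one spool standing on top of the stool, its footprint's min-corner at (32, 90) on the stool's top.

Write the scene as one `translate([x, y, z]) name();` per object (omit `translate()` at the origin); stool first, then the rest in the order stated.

stool();
translate([501, 0, 0]) fence_section();
translate([32, 90, 438]) spool();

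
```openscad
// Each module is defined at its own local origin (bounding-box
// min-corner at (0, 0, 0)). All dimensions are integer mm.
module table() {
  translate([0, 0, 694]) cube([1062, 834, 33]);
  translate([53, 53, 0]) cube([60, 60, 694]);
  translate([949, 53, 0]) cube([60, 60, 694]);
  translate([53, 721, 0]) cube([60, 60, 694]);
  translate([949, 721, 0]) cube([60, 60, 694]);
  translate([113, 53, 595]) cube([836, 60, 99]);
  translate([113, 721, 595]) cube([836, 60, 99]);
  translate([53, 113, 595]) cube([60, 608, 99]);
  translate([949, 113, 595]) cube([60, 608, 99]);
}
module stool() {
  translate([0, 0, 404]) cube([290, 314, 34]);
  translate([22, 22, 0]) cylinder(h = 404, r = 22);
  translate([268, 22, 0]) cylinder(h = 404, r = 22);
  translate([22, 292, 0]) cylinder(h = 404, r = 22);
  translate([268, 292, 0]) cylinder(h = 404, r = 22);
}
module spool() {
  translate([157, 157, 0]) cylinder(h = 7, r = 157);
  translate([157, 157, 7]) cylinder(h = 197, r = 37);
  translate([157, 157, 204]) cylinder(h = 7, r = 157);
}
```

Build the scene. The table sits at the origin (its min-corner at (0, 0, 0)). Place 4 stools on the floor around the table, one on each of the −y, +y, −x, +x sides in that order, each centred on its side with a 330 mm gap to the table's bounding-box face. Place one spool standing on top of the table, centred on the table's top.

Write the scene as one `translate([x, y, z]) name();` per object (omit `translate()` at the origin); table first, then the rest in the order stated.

table();
translate([386, -644, 0]) stool();
translate([386, 1164, 0]) stool();
translate([-620, 260, 0]) stool();
translate([1392, 260, 0]) stool();
translate([374, 260, 727]) spool();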